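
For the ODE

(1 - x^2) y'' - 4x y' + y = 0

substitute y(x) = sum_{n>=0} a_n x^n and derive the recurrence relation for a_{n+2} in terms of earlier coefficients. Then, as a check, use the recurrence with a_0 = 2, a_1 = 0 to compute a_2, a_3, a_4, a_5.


Substitute y = sum_n a_n x^n.
(1 - 1 x^2) y'' contributes (n+2)(n+1) a_{n+2} - n(n-1) a_n at x^n.
-4 x y'(x) contributes -4 n a_n at x^n.
y(x) contributes 1 a_n at x^n.
Matching x^n: (n+2)(n+1) a_{n+2} + (-n(n-1) - 4 n + 1) a_n = 0.
Thus a_{n+2} = (n(n-1) + 4 n - 1) / ((n+1)(n+2)) * a_n.

Check with a_0 = 2, a_1 = 0 (apply the recurrence for n = 0, 1, 2, 3): a_0 = 2, a_1 = 0, a_2 = -1, a_3 = 0, a_4 = -3/4, a_5 = 0.

a_(n+2) = (n(n-1) + 4 n - 1) / ((n+1)(n+2)) * a_n; check: a_0 = 2, a_1 = 0, a_2 = -1, a_3 = 0, a_4 = -3/4, a_5 = 0


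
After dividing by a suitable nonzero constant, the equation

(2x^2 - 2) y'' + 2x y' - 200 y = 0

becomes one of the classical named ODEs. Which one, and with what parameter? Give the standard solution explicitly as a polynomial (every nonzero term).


All three coefficients share the factor -2; dividing through by -2 gives  (1 - x^2) y'' - x y' + 100 y = 0.
This matches the Chebyshev equation (1 - x^2) y'' - x y' + n^2 y = 0 (note the -x y' term, not -2x y') with n^2 = 100, so n = 10; the polynomial solution is T_10(x).
With y = sum_k a_k x^k, matching x^k gives (k+2)(k+1) a_{k+2} = (k^2 - n^2) a_k = (k - 10)(k + 10) a_k. The right side vanishes at k = 10, so the series with the parity of 10 terminates at degree 10.
Standard normalization: leading coefficient of T_n is 2^(n-1), so a_10 = 2^9 = 512. Work downward with a_k = (k+1)(k+2) a_{k+2} / ((k - 10)(k + 10)):
  a_8 = (9)(10)(512) / ((8 - 10)(8 + 10)) = 46080/(-36) = -1280
  a_6 = (7)(8)(-1280) / ((6 - 10)(6 + 10)) = -71680/(-64) = 1120
  a_4 = (5)(6)(1120) / ((4 - 10)(4 + 10)) = 33600/(-84) = -400
  a_2 = (3)(4)(-400) / ((2 - 10)(2 + 10)) = -4800/(-96) = 50
  a_0 = (1)(2)(50) / ((0 - 10)(0 + 10)) = 100/(-100) = -1
Hence T_10(x) = 512 x^10 - 1280 x^8 + 1120 x^6 - 400 x^4 + 50 x^2 - 1.

T_10(x); series = 512 x^10 - 1280 x^8 + 1120 x^6 - 400 x^4 + 50 x^2 - 1


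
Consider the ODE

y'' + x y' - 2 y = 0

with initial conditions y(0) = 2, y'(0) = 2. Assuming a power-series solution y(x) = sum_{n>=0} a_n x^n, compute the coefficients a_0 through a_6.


Ansatz: y(x) = sum_{n>=0} a_n x^n, so y'(x) = sum_{n>=1} n a_n x^(n-1) and y''(x) = sum_{n>=2} n(n-1) a_n x^(n-2).
Substitute into P(x) y'' + Q(x) y' + R(x) y = 0 with P(x) = 1, Q(x) = x, R(x) = -2, and match powers of x.
Initial conditions: a_0 = 2, a_1 = 2.
Setting the coefficient of each power of x to zero and solving order by order (substituting the coefficients already found):
  x^0: 2 a_2 - 2 a_0 = 0  ->  2 a_2 = 2 a_0 = 4  ->  a_2 = 2
  x^1: 6 a_3 - a_1 = 0  ->  6 a_3 = a_1 = 2  ->  a_3 = 1/3
  x^2: 12 a_4 = 0  ->  a_4 = 0
  x^3: 20 a_5 + a_3 = 0  ->  20 a_5 = -a_3 = -1/3  ->  a_5 = -1/60
  x^4: 30 a_6 + 2 a_4 = 0  ->  30 a_6 = -2 a_4 = 0  ->  a_6 = 0
Truncated series: y(x) = 2 + 2 x + 2 x^2 + (1/3) x^3 - (1/60) x^5 + O(x^7).

a_0 = 2; a_1 = 2; a_2 = 2; a_3 = 1/3; a_4 = 0; a_5 = -1/60; a_6 = 0


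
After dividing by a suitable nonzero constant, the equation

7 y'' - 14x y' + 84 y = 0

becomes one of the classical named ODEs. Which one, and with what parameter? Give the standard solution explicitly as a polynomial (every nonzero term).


All three coefficients share the factor 7; dividing through by 7 gives  y'' - 2x y' + 12 y = 0.
This matches the Hermite equation y'' - 2x y' + 2n y = 0 with 2n = 12, so n = 6; the polynomial solution is H_6(x).
With y = sum_k a_k x^k, matching x^k gives (k+2)(k+1) a_{k+2} = 2(k - n) a_k = 2(k - 6) a_k. The right side vanishes at k = 6, so the series with the parity of 6 terminates at degree 6.
Standard normalization: leading coefficient of H_n is 2^n, so a_6 = 2^6 = 64. Work downward with a_k = (k+1)(k+2) a_{k+2} / (2(k - n)):
  a_4 = (5)(6)(64) / (2(4 - 6)) = 1920/(-4) = -480
  a_2 = (3)(4)(-480) / (2(2 - 6)) = -5760/(-8) = 720
  a_0 = (1)(2)(720) / (2(0 - 6)) = 1440/(-12) = -120
Hence H_6(x) = 64 x^6 - 480 x^4 + 720 x^2 - 120.

H_6(x); series = 64 x^6 - 480 x^4 + 720 x^2 - 120


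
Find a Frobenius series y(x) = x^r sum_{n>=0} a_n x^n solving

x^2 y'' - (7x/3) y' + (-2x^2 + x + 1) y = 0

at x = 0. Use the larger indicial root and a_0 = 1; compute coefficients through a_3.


Write in Frobenius form y'' + (p(x)/x) y' + (q(x)/x^2) y = 0:
  p(x) = -7/3,  q(x) = -2x^2 + x + 1.
Indicial equation: r(r-1) + (-7/3) r + (1) = 0 -> roots r_1 = 3, r_2 = 1/3.
Take r = r_1 = 3. Let y(x) = x^r sum_{n>=0} a_n x^n with a_0 = 1.
Substitute y = x^r sum a_n x^n and match x^{r+n}. The recurrence is
  D(n) a_n + 1 a_{n-1} - 2 a_{n-2} = 0,  where D(n) = (r+n)(r+n-1) + (-7/3)(r+n) + (1).
  a_n = [-1 a_{n-1} + 2 a_{n-2}] / D(n).
Since the indicial polynomial factors as (r - r_1)(r - r_2), D(n) = (r_1 + n - r_1)(r_1 + n - r_2) = n(n + 8/3).
Evaluating step by step (a_0 = 1):
  n = 1: D(1) = 1(1 + 8/3) = 11/3; numerator = -1(1) = -1; a_1 = (-1)/(11/3) = -3/11
  n = 2: D(2) = 2(2 + 8/3) = 28/3; numerator = -1(-3/11) + 2(1) = 25/11; a_2 = (25/11)/(28/3) = 75/308
  n = 3: D(3) = 3(3 + 8/3) = 17; numerator = -1(75/308) + 2(-3/11) = -243/308; a_3 = (-243/308)/(17) = -243/5236

r = 3; a_0 = 1; a_1 = -3/11; a_2 = 75/308; a_3 = -243/5236


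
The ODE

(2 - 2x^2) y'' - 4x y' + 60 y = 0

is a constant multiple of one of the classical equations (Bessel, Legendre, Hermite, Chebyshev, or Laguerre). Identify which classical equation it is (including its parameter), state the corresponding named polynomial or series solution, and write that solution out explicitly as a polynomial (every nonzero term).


All three coefficients share the factor 2; dividing through by 2 gives  (1 - x^2) y'' - 2x y' + 30 y = 0.
This matches the Legendre equation (1 - x^2) y'' - 2x y' + n(n+1) y = 0 (note the -2x y' term) with n(n+1) = 30, so n = 5; the polynomial solution is P_5(x).
With y = sum_k a_k x^k, matching x^k gives (k+2)(k+1) a_{k+2} = [k(k+1) - n(n+1)] a_k = (k - 5)(k + 6) a_k. The right side vanishes at k = 5, so the series with the parity of 5 terminates at degree 5.
Standard normalization (P_n(1) = 1): leading coefficient (2n)!/(2^n (n!)^2) = 3628800/(32*14400) = 63/8, so a_5 = 63/8. Work downward with a_k = (k+1)(k+2) a_{k+2} / ((k - 5)(k + 6)):
  a_3 = (4)(5)(63/8) / ((3 - 5)(3 + 6)) = (315/2)/(-18) = -35/4
  a_1 = (2)(3)(-35/4) / ((1 - 5)(1 + 6)) = (-105/2)/(-28) = 15/8
Hence P_5(x) = 63 x^5/8 - 35 x^3/4 + 15 x/8.

P_5(x); series = 63 x^5/8 - 35 x^3/4 + 15 x/8


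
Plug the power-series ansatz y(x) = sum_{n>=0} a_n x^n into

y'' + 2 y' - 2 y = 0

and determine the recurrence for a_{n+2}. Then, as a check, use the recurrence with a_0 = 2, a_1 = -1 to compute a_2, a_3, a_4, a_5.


Substitute y = sum_n a_n x^n.
y''(x) has coefficient (n+2)(n+1) a_{n+2} at x^n;
2 y'(x) has coefficient 2 (n+1) a_{n+1} at x^n;
-2 y(x) has coefficient -2 a_n at x^n.
Matching x^n: (n+2)(n+1) a_{n+2} + 2 (n+1) a_{n+1} - 2 a_n = 0.
Thus a_{n+2} = [-2 (n+1) a_{n+1} + 2 a_n] / ((n+1)(n+2)).

Check with a_0 = 2, a_1 = -1 (apply the recurrence for n = 0, 1, 2, 3): a_0 = 2, a_1 = -1, a_2 = 3, a_3 = -7/3, a_4 = 5/3, a_5 = -9/10.

a_(n+2) = [-2 (n+1) a_(n+1) + 2 a_n] / ((n+1)(n+2)); check: a_0 = 2, a_1 = -1, a_2 = 3, a_3 = -7/3, a_4 = 5/3, a_5 = -9/10


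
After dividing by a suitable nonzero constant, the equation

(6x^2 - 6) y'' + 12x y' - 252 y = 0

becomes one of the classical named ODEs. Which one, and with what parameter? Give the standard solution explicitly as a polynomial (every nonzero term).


All three coefficients share the factor -6; dividing through by -6 gives  (1 - x^2) y'' - 2x y' + 42 y = 0.
This matches the Legendre equation (1 - x^2) y'' - 2x y' + n(n+1) y = 0 (note the -2x y' term) with n(n+1) = 42, so n = 6; the polynomial solution is P_6(x).
With y = sum_k a_k x^k, matching x^k gives (k+2)(k+1) a_{k+2} = [k(k+1) - n(n+1)] a_k = (k - 6)(k + 7) a_k. The right side vanishes at k = 6, so the series with the parity of 6 terminates at degree 6.
Standard normalization (P_n(1) = 1): leading coefficient (2n)!/(2^n (n!)^2) = 479001600/(64*518400) = 231/16, so a_6 = 231/16. Work downward with a_k = (k+1)(k+2) a_{k+2} / ((k - 6)(k + 7)):
  a_4 = (5)(6)(231/16) / ((4 - 6)(4 + 7)) = (3465/8)/(-22) = -315/16
  a_2 = (3)(4)(-315/16) / ((2 - 6)(2 + 7)) = (-945/4)/(-36) = 105/16
  a_0 = (1)(2)(105/16) / ((0 - 6)(0 + 7)) = (105/8)/(-42) = -5/16
Hence P_6(x) = 231 x^6/16 - 315 x^4/16 + 105 x^2/16 - 5/16.

P_6(x); series = 231 x^6/16 - 315 x^4/16 + 105 x^2/16 - 5/16


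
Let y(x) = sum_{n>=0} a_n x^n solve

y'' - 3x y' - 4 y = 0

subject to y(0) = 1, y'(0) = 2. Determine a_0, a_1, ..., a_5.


Ansatz: y(x) = sum_{n>=0} a_n x^n, so y'(x) = sum_{n>=1} n a_n x^(n-1) and y''(x) = sum_{n>=2} n(n-1) a_n x^(n-2).
Substitute into P(x) y'' + Q(x) y' + R(x) y = 0 with P(x) = 1, Q(x) = -3x, R(x) = -4, and match powers of x.
Initial conditions: a_0 = 1, a_1 = 2.
Setting the coefficient of each power of x to zero and solving order by order (substituting the coefficients already found):
  x^0: 2 a_2 - 4 a_0 = 0  ->  2 a_2 = 4 a_0 = 4  ->  a_2 = 2
  x^1: 6 a_3 - 7 a_1 = 0  ->  6 a_3 = 7 a_1 = 14  ->  a_3 = 7/3
  x^2: 12 a_4 - 10 a_2 = 0  ->  12 a_4 = 10 a_2 = 20  ->  a_4 = 5/3
  x^3: 20 a_5 - 13 a_3 = 0  ->  20 a_5 = 13 a_3 = 91/3  ->  a_5 = 91/60
Truncated series: y(x) = 1 + 2 x + 2 x^2 + (7/3) x^3 + (5/3) x^4 + (91/60) x^5 + O(x^6).

a_0 = 1; a_1 = 2; a_2 = 2; a_3 = 7/3; a_4 = 5/3; a_5 = 91/60


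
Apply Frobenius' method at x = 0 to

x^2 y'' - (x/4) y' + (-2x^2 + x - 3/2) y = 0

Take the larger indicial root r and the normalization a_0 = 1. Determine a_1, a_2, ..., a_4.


Write in Frobenius form y'' + (p(x)/x) y' + (q(x)/x^2) y = 0:
  p(x) = -1/4,  q(x) = -2x^2 + x - 3/2.
Indicial equation: r(r-1) + (-1/4) r + (-3/2) = 0 -> roots r_1 = 2, r_2 = -3/4.
Take r = r_1 = 2. Let y(x) = x^r sum_{n>=0} a_n x^n with a_0 = 1.
Substitute y = x^r sum a_n x^n and match x^{r+n}. The recurrence is
  D(n) a_n + 1 a_{n-1} - 2 a_{n-2} = 0,  where D(n) = (r+n)(r+n-1) + (-1/4)(r+n) + (-3/2).
  a_n = [-1 a_{n-1} + 2 a_{n-2}] / D(n).
Since the indicial polynomial factors as (r - r_1)(r - r_2), D(n) = (r_1 + n - r_1)(r_1 + n - r_2) = n(n + 11/4).
Evaluating step by step (a_0 = 1):
  n = 1: D(1) = 1(1 + 11/4) = 15/4; numerator = -1(1) = -1; a_1 = (-1)/(15/4) = -4/15
  n = 2: D(2) = 2(2 + 11/4) = 19/2; numerator = -1(-4/15) + 2(1) = 34/15; a_2 = (34/15)/(19/2) = 68/285
  n = 3: D(3) = 3(3 + 11/4) = 69/4; numerator = -1(68/285) + 2(-4/15) = -44/57; a_3 = (-44/57)/(69/4) = -176/3933
  n = 4: D(4) = 4(4 + 11/4) = 27; numerator = -1(-176/3933) + 2(68/285) = 10264/19665; a_4 = (10264/19665)/(27) = 10264/530955

r = 2; a_0 = 1; a_1 = -4/15; a_2 = 68/285; a_3 = -176/3933; a_4 = 10264/530955


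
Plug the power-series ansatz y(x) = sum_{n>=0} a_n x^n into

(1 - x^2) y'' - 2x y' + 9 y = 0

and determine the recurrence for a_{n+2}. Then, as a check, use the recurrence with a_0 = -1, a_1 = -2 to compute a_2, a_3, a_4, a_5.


Substitute y = sum_n a_n x^n.
(1 - 1 x^2) y'' contributes (n+2)(n+1) a_{n+2} - n(n-1) a_n at x^n.
-2 x y'(x) contributes -2 n a_n at x^n.
9 y(x) contributes 9 a_n at x^n.
Matching x^n: (n+2)(n+1) a_{n+2} + (-n(n-1) - 2 n + 9) a_n = 0.
Thus a_{n+2} = (n(n-1) + 2 n - 9) / ((n+1)(n+2)) * a_n.

Check with a_0 = -1, a_1 = -2 (apply the recurrence for n = 0, 1, 2, 3): a_0 = -1, a_1 = -2, a_2 = 9/2, a_3 = 7/3, a_4 = -9/8, a_5 = 7/20.

a_(n+2) = (n(n-1) + 2 n - 9) / ((n+1)(n+2)) * a_n; check: a_0 = -1, a_1 = -2, a_2 = 9/2, a_3 = 7/3, a_4 = -9/8, a_5 = 7/20


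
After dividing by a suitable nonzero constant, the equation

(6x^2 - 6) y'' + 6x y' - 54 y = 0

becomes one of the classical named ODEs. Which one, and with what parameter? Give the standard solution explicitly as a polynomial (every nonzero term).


All three coefficients share the factor -6; dividing through by -6 gives  (1 - x^2) y'' - x y' + 9 y = 0.
This matches the Chebyshev equation (1 - x^2) y'' - x y' + n^2 y = 0 (note the -x y' term, not -2x y') with n^2 = 9, so n = 3; the polynomial solution is T_3(x).
With y = sum_k a_k x^k, matching x^k gives (k+2)(k+1) a_{k+2} = (k^2 - n^2) a_k = (k - 3)(k + 3) a_k. The right side vanishes at k = 3, so the series with the parity of 3 terminates at degree 3.
Standard normalization: leading coefficient of T_n is 2^(n-1), so a_3 = 2^2 = 4. Work downward with a_k = (k+1)(k+2) a_{k+2} / ((k - 3)(k + 3)):
  a_1 = (2)(3)(4) / ((1 - 3)(1 + 3)) = 24/(-8) = -3
Hence T_3(x) = 4 x^3 - 3 x.

T_3(x); series = 4 x^3 - 3 x


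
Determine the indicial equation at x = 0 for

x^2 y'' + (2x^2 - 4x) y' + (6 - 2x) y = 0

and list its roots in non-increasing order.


Divide by x^2 to reach normal form y'' + P_1(x) y' + P_2(x) y = 0 with P_1(x) = 2 - 4/x and P_2(x) = -2/x + 6/x^2.
x = 0 is a singular point because the y'-coefficient 2 - 4/x has a pole at x = 0 and the y-coefficient -2/x + 6/x^2 has a pole at x = 0.
It is a regular singular point because x P_1(x) = p(x) = 2x - 4 and x^2 P_2(x) = q(x) = 6 - 2x are polynomials, hence analytic at x = 0.
p(0) = -4,  q(0) = 6.
Indicial equation: r(r-1) + p(0) r + q(0) = 0, i.e. r^2 + (p(0) - 1) r + q(0) = 0, i.e. r^2 - 5 r + 6 = 0.
Discriminant: (-5)^2 - 4(6) = 1, so r = (5 ± 1)/2.
Solving: r_1 = 3, r_2 = 2.

indicial: r^2 - 5 r + 6 = 0; roots r_1 = 3, r_2 = 2


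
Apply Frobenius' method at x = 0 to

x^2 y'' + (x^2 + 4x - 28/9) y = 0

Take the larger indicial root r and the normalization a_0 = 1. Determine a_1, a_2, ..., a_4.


Write in Frobenius form y'' + (p(x)/x) y' + (q(x)/x^2) y = 0:
  p(x) = 0,  q(x) = x^2 + 4x - 28/9.
Indicial equation: r(r-1) + (0) r + (-28/9) = 0 -> roots r_1 = 7/3, r_2 = -4/3.
Take r = r_1 = 7/3. Let y(x) = x^r sum_{n>=0} a_n x^n with a_0 = 1.
Substitute y = x^r sum a_n x^n and match x^{r+n}. The recurrence is
  D(n) a_n + 4 a_{n-1} + 1 a_{n-2} = 0,  where D(n) = (r+n)(r+n-1) + (0)(r+n) + (-28/9).
  a_n = [-4 a_{n-1} - 1 a_{n-2}] / D(n).
Since the indicial polynomial factors as (r - r_1)(r - r_2), D(n) = (r_1 + n - r_1)(r_1 + n - r_2) = n(n + 11/3).
Evaluating step by step (a_0 = 1):
  n = 1: D(1) = 1(1 + 11/3) = 14/3; numerator = -4(1) = -4; a_1 = (-4)/(14/3) = -6/7
  n = 2: D(2) = 2(2 + 11/3) = 34/3; numerator = -4(-6/7) - 1(1) = 17/7; a_2 = (17/7)/(34/3) = 3/14
  n = 3: D(3) = 3(3 + 11/3) = 20; numerator = -4(3/14) - 1(-6/7) = 0; a_3 = (0)/(20) = 0
  n = 4: D(4) = 4(4 + 11/3) = 92/3; numerator = -4(0) - 1(3/14) = -3/14; a_4 = (-3/14)/(92/3) = -9/1288

r = 7/3; a_0 = 1; a_1 = -6/7; a_2 = 3/14; a_3 = 0; a_4 = -9/1288


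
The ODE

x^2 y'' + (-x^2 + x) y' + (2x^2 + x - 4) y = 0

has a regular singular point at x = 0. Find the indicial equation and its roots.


Divide by x^2 to reach normal form y'' + P_1(x) y' + P_2(x) y = 0 with P_1(x) = -1 + 1/x and P_2(x) = 2 + 1/x - 4/x^2.
x = 0 is a singular point because the y'-coefficient -1 + 1/x has a pole at x = 0 and the y-coefficient 2 + 1/x - 4/x^2 has a pole at x = 0.
It is a regular singular point because x P_1(x) = p(x) = 1 - x and x^2 P_2(x) = q(x) = 2x^2 + x - 4 are polynomials, hence analytic at x = 0.
p(0) = 1,  q(0) = -4.
Indicial equation: r(r-1) + p(0) r + q(0) = 0, i.e. r^2 + (p(0) - 1) r + q(0) = 0, i.e. r^2 - 4 = 0.
Discriminant: (0)^2 - 4(-4) = 16, so r = (0 ± 4)/2.
Solving: r_1 = 2, r_2 = -2.

indicial: r^2 - 4 = 0; roots r_1 = 2, r_2 = -2


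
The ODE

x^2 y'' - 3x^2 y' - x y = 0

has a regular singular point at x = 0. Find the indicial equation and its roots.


Divide by x^2 to reach normal form y'' + P_1(x) y' + P_2(x) y = 0 with P_1(x) = -3 and P_2(x) = -1/x.
x = 0 is a singular point because the y-coefficient -1/x has a pole at x = 0.
It is a regular singular point because x P_1(x) = p(x) = -3x and x^2 P_2(x) = q(x) = -x are polynomials, hence analytic at x = 0.
p(0) = 0,  q(0) = 0.
Indicial equation: r(r-1) + p(0) r + q(0) = 0, i.e. r^2 + (p(0) - 1) r + q(0) = 0, i.e. r^2 - 1 r = 0.
Discriminant: (-1)^2 - 4(0) = 1, so r = (1 ± 1)/2.
Solving: r_1 = 1, r_2 = 0.

indicial: r^2 - 1 r = 0; roots r_1 = 1, r_2 = 0


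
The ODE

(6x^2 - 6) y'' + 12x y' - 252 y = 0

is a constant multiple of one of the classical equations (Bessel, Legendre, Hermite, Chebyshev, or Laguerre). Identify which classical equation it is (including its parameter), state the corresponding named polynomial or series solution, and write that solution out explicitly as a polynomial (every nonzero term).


All three coefficients share the factor -6; dividing through by -6 gives  (1 - x^2) y'' - 2x y' + 42 y = 0.
This matches the Legendre equation (1 - x^2) y'' - 2x y' + n(n+1) y = 0 (note the -2x y' term) with n(n+1) = 42, so n = 6; the polynomial solution is P_6(x).
With y = sum_k a_k x^k, matching x^k gives (k+2)(k+1) a_{k+2} = [k(k+1) - n(n+1)] a_k = (k - 6)(k + 7) a_k. The right side vanishes at k = 6, so the series with the parity of 6 terminates at degree 6.
Standard normalization (P_n(1) = 1): leading coefficient (2n)!/(2^n (n!)^2) = 479001600/(64*518400) = 231/16, so a_6 = 231/16. Work downward with a_k = (k+1)(k+2) a_{k+2} / ((k - 6)(k + 7)):
  a_4 = (5)(6)(231/16) / ((4 - 6)(4 + 7)) = (3465/8)/(-22) = -315/16
  a_2 = (3)(4)(-315/16) / ((2 - 6)(2 + 7)) = (-945/4)/(-36) = 105/16
  a_0 = (1)(2)(105/16) / ((0 - 6)(0 + 7)) = (105/8)/(-42) = -5/16
Hence P_6(x) = 231 x^6/16 - 315 x^4/16 + 105 x^2/16 - 5/16.

P_6(x); series = 231 x^6/16 - 315 x^4/16 + 105 x^2/16 - 5/16


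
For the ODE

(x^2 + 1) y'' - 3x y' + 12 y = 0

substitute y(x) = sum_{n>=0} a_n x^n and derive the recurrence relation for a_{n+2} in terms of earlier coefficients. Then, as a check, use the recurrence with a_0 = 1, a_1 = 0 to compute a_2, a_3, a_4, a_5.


Substitute y = sum_n a_n x^n.
(1 + 1 x^2) y'' contributes (n+2)(n+1) a_{n+2} + n(n-1) a_n at x^n.
-3 x y'(x) contributes -3 n a_n at x^n.
12 y(x) contributes 12 a_n at x^n.
Matching x^n: (n+2)(n+1) a_{n+2} + (n(n-1) - 3 n + 12) a_n = 0.
Thus a_{n+2} = (-n(n-1) + 3 n - 12) / ((n+1)(n+2)) * a_n.

Check with a_0 = 1, a_1 = 0 (apply the recurrence for n = 0, 1, 2, 3): a_0 = 1, a_1 = 0, a_2 = -6, a_3 = 0, a_4 = 4, a_5 = 0.

a_(n+2) = (-n(n-1) + 3 n - 12) / ((n+1)(n+2)) * a_n; check: a_0 = 1, a_1 = 0, a_2 = -6, a_3 = 0, a_4 = 4, a_5 = 0


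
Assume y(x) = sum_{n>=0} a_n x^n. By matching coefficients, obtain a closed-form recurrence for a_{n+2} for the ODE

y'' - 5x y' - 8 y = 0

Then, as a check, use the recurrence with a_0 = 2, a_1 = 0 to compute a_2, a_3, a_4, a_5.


Substitute y = sum_n a_n x^n.
y''(x) has coefficient (n+2)(n+1) a_{n+2} at x^n;
-5 x y'(x) has coefficient -5 n a_n at x^n (shift);
-8 y(x) has coefficient -8 a_n at x^n.
Matching x^n: (n+2)(n+1) a_{n+2} + (-5n - 8) a_n = 0.
Thus a_{n+2} = (5n + 8) / ((n+1)(n+2)) * a_n.

Check with a_0 = 2, a_1 = 0 (apply the recurrence for n = 0, 1, 2, 3): a_0 = 2, a_1 = 0, a_2 = 8, a_3 = 0, a_4 = 12, a_5 = 0.

a_(n+2) = (5n + 8) / ((n+1)(n+2)) * a_n; check: a_0 = 2, a_1 = 0, a_2 = 8, a_3 = 0, a_4 = 12, a_5 = 0


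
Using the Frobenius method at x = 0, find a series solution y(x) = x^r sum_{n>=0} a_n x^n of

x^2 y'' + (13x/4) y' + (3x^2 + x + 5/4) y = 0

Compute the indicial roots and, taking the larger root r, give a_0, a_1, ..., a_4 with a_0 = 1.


Write in Frobenius form y'' + (p(x)/x) y' + (q(x)/x^2) y = 0:
  p(x) = 13/4,  q(x) = 3x^2 + x + 5/4.
Indicial equation: r(r-1) + (13/4) r + (5/4) = 0 -> roots r_1 = -1, r_2 = -5/4.
Take r = r_1 = -1. Let y(x) = x^r sum_{n>=0} a_n x^n with a_0 = 1.
Substitute y = x^r sum a_n x^n and match x^{r+n}. The recurrence is
  D(n) a_n + 1 a_{n-1} + 3 a_{n-2} = 0,  where D(n) = (r+n)(r+n-1) + (13/4)(r+n) + (5/4).
  a_n = [-1 a_{n-1} - 3 a_{n-2}] / D(n).
Since the indicial polynomial factors as (r - r_1)(r - r_2), D(n) = (r_1 + n - r_1)(r_1 + n - r_2) = n(n + 1/4).
Evaluating step by step (a_0 = 1):
  n = 1: D(1) = 1(1 + 1/4) = 5/4; numerator = -1(1) = -1; a_1 = (-1)/(5/4) = -4/5
  n = 2: D(2) = 2(2 + 1/4) = 9/2; numerator = -1(-4/5) - 3(1) = -11/5; a_2 = (-11/5)/(9/2) = -22/45
  n = 3: D(3) = 3(3 + 1/4) = 39/4; numerator = -1(-22/45) - 3(-4/5) = 26/9; a_3 = (26/9)/(39/4) = 8/27
  n = 4: D(4) = 4(4 + 1/4) = 17; numerator = -1(8/27) - 3(-22/45) = 158/135; a_4 = (158/135)/(17) = 158/2295

r = -1; a_0 = 1; a_1 = -4/5; a_2 = -22/45; a_3 = 8/27; a_4 = 158/2295


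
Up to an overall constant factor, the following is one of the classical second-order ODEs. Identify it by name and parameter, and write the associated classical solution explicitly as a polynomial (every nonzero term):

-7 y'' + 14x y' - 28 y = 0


All three coefficients share the factor -7; dividing through by -7 gives  y'' - 2x y' + 4 y = 0.
This matches the Hermite equation y'' - 2x y' + 2n y = 0 with 2n = 4, so n = 2; the polynomial solution is H_2(x).
With y = sum_k a_k x^k, matching x^k gives (k+2)(k+1) a_{k+2} = 2(k - n) a_k = 2(k - 2) a_k. The right side vanishes at k = 2, so the series with the parity of 2 terminates at degree 2.
Standard normalization: leading coefficient of H_n is 2^n, so a_2 = 2^2 = 4. Work downward with a_k = (k+1)(k+2) a_{k+2} / (2(k - n)):
  a_0 = (1)(2)(4) / (2(0 - 2)) = 8/(-4) = -2
Hence H_2(x) = 4 x^2 - 2.

H_2(x); series = 4 x^2 - 2


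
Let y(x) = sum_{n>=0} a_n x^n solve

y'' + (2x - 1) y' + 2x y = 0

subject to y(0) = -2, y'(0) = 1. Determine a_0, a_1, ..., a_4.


Ansatz: y(x) = sum_{n>=0} a_n x^n, so y'(x) = sum_{n>=1} n a_n x^(n-1) and y''(x) = sum_{n>=2} n(n-1) a_n x^(n-2).
Substitute into P(x) y'' + Q(x) y' + R(x) y = 0 with P(x) = 1, Q(x) = 2x - 1, R(x) = 2x, and match powers of x.
Initial conditions: a_0 = -2, a_1 = 1.
Setting the coefficient of each power of x to zero and solving order by order (substituting the coefficients already found):
  x^0: 2 a_2 - a_1 = 0  ->  2 a_2 = a_1 = 1  ->  a_2 = 1/2
  x^1: 6 a_3 - 2 a_2 + 2 a_1 + 2 a_0 = 0  ->  6 a_3 = 2 a_2 - 2 a_1 - 2 a_0 = 3  ->  a_3 = 1/2
  x^2: 12 a_4 - 3 a_3 + 4 a_2 + 2 a_1 = 0  ->  12 a_4 = 3 a_3 - 4 a_2 - 2 a_1 = -5/2  ->  a_4 = -5/24
Truncated series: y(x) = -2 + x + (1/2) x^2 + (1/2) x^3 - (5/24) x^4 + O(x^5).

a_0 = -2; a_1 = 1; a_2 = 1/2; a_3 = 1/2; a_4 = -5/24


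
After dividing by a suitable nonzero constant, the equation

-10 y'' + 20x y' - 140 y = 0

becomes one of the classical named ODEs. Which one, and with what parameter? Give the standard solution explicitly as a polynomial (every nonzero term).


All three coefficients share the factor -10; dividing through by -10 gives  y'' - 2x y' + 14 y = 0.
This matches the Hermite equation y'' - 2x y' + 2n y = 0 with 2n = 14, so n = 7; the polynomial solution is H_7(x).
With y = sum_k a_k x^k, matching x^k gives (k+2)(k+1) a_{k+2} = 2(k - n) a_k = 2(k - 7) a_k. The right side vanishes at k = 7, so the series with the parity of 7 terminates at degree 7.
Standard normalization: leading coefficient of H_n is 2^n, so a_7 = 2^7 = 128. Work downward with a_k = (k+1)(k+2) a_{k+2} / (2(k - n)):
  a_5 = (6)(7)(128) / (2(5 - 7)) = 5376/(-4) = -1344
  a_3 = (4)(5)(-1344) / (2(3 - 7)) = -26880/(-8) = 3360
  a_1 = (2)(3)(3360) / (2(1 - 7)) = 20160/(-12) = -1680
Hence H_7(x) = 128 x^7 - 1344 x^5 + 3360 x^3 - 1680 x.

H_7(x); series = 128 x^7 - 1344 x^5 + 3360 x^3 - 1680 x


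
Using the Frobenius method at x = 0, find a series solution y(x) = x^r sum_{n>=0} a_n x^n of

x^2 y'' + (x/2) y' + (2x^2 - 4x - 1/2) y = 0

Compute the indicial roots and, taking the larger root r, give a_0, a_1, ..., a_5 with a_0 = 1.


Write in Frobenius form y'' + (p(x)/x) y' + (q(x)/x^2) y = 0:
  p(x) = 1/2,  q(x) = 2x^2 - 4x - 1/2.
Indicial equation: r(r-1) + (1/2) r + (-1/2) = 0 -> roots r_1 = 1, r_2 = -1/2.
Take r = r_1 = 1. Let y(x) = x^r sum_{n>=0} a_n x^n with a_0 = 1.
Substitute y = x^r sum a_n x^n and match x^{r+n}. The recurrence is
  D(n) a_n - 4 a_{n-1} + 2 a_{n-2} = 0,  where D(n) = (r+n)(r+n-1) + (1/2)(r+n) + (-1/2).
  a_n = [4 a_{n-1} - 2 a_{n-2}] / D(n).
Since the indicial polynomial factors as (r - r_1)(r - r_2), D(n) = (r_1 + n - r_1)(r_1 + n - r_2) = n(n + 3/2).
Evaluating step by step (a_0 = 1):
  n = 1: D(1) = 1(1 + 3/2) = 5/2; numerator = 4(1) = 4; a_1 = (4)/(5/2) = 8/5
  n = 2: D(2) = 2(2 + 3/2) = 7; numerator = 4(8/5) - 2(1) = 22/5; a_2 = (22/5)/(7) = 22/35
  n = 3: D(3) = 3(3 + 3/2) = 27/2; numerator = 4(22/35) - 2(8/5) = -24/35; a_3 = (-24/35)/(27/2) = -16/315
  n = 4: D(4) = 4(4 + 3/2) = 22; numerator = 4(-16/315) - 2(22/35) = -92/63; a_4 = (-92/63)/(22) = -46/693
  n = 5: D(5) = 5(5 + 3/2) = 65/2; numerator = 4(-46/693) - 2(-16/315) = -568/3465; a_5 = (-568/3465)/(65/2) = -1136/225225

r = 1; a_0 = 1; a_1 = 8/5; a_2 = 22/35; a_3 = -16/315; a_4 = -46/693; a_5 = -1136/225225


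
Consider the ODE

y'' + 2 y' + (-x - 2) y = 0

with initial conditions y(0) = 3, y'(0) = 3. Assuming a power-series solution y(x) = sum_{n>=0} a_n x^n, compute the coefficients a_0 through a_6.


Ansatz: y(x) = sum_{n>=0} a_n x^n, so y'(x) = sum_{n>=1} n a_n x^(n-1) and y''(x) = sum_{n>=2} n(n-1) a_n x^(n-2).
Substitute into P(x) y'' + Q(x) y' + R(x) y = 0 with P(x) = 1, Q(x) = 2, R(x) = -x - 2, and match powers of x.
Initial conditions: a_0 = 3, a_1 = 3.
Setting the coefficient of each power of x to zero and solving order by order (substituting the coefficients already found):
  x^0: 2 a_2 + 2 a_1 - 2 a_0 = 0  ->  2 a_2 = -2 a_1 + 2 a_0 = 0  ->  a_2 = 0
  x^1: 6 a_3 + 4 a_2 - 2 a_1 - a_0 = 0  ->  6 a_3 = -4 a_2 + 2 a_1 + a_0 = 9  ->  a_3 = 3/2
  x^2: 12 a_4 + 6 a_3 - 2 a_2 - a_1 = 0  ->  12 a_4 = -6 a_3 + 2 a_2 + a_1 = -6  ->  a_4 = -1/2
  x^3: 20 a_5 + 8 a_4 - 2 a_3 - a_2 = 0  ->  20 a_5 = -8 a_4 + 2 a_3 + a_2 = 7  ->  a_5 = 7/20
  x^4: 30 a_6 + 10 a_5 - 2 a_4 - a_3 = 0  ->  30 a_6 = -10 a_5 + 2 a_4 + a_3 = -3  ->  a_6 = -1/10
Truncated series: y(x) = 3 + 3 x + (3/2) x^3 - (1/2) x^4 + (7/20) x^5 - (1/10) x^6 + O(x^7).

a_0 = 3; a_1 = 3; a_2 = 0; a_3 = 3/2; a_4 = -1/2; a_5 = 7/20; a_6 = -1/10


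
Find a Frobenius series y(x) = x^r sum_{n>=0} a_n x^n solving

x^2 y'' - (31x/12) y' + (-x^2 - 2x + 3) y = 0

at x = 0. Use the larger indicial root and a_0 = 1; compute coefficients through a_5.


Write in Frobenius form y'' + (p(x)/x) y' + (q(x)/x^2) y = 0:
  p(x) = -31/12,  q(x) = -x^2 - 2x + 3.
Indicial equation: r(r-1) + (-31/12) r + (3) = 0 -> roots r_1 = 9/4, r_2 = 4/3.
Take r = r_1 = 9/4. Let y(x) = x^r sum_{n>=0} a_n x^n with a_0 = 1.
Substitute y = x^r sum a_n x^n and match x^{r+n}. The recurrence is
  D(n) a_n - 2 a_{n-1} - 1 a_{n-2} = 0,  where D(n) = (r+n)(r+n-1) + (-31/12)(r+n) + (3).
  a_n = [2 a_{n-1} + 1 a_{n-2}] / D(n).
Since the indicial polynomial factors as (r - r_1)(r - r_2), D(n) = (r_1 + n - r_1)(r_1 + n - r_2) = n(n + 11/12).
Evaluating step by step (a_0 = 1):
  n = 1: D(1) = 1(1 + 11/12) = 23/12; numerator = 2(1) = 2; a_1 = (2)/(23/12) = 24/23
  n = 2: D(2) = 2(2 + 11/12) = 35/6; numerator = 2(24/23) + 1(1) = 71/23; a_2 = (71/23)/(35/6) = 426/805
  n = 3: D(3) = 3(3 + 11/12) = 47/4; numerator = 2(426/805) + 1(24/23) = 1692/805; a_3 = (1692/805)/(47/4) = 144/805
  n = 4: D(4) = 4(4 + 11/12) = 59/3; numerator = 2(144/805) + 1(426/805) = 102/115; a_4 = (102/115)/(59/3) = 306/6785
  n = 5: D(5) = 5(5 + 11/12) = 355/12; numerator = 2(306/6785) + 1(144/805) = 2556/9499; a_5 = (2556/9499)/(355/12) = 432/47495

r = 9/4; a_0 = 1; a_1 = 24/23; a_2 = 426/805; a_3 = 144/805; a_4 = 306/6785; a_5 = 432/47495


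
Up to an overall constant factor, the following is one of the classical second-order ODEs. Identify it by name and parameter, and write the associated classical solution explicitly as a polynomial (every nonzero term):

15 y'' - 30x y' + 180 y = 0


All three coefficients share the factor 15; dividing through by 15 gives  y'' - 2x y' + 12 y = 0.
This matches the Hermite equation y'' - 2x y' + 2n y = 0 with 2n = 12, so n = 6; the polynomial solution is H_6(x).
With y = sum_k a_k x^k, matching x^k gives (k+2)(k+1) a_{k+2} = 2(k - n) a_k = 2(k - 6) a_k. The right side vanishes at k = 6, so the series with the parity of 6 terminates at degree 6.
Standard normalization: leading coefficient of H_n is 2^n, so a_6 = 2^6 = 64. Work downward with a_k = (k+1)(k+2) a_{k+2} / (2(k - n)):
  a_4 = (5)(6)(64) / (2(4 - 6)) = 1920/(-4) = -480
  a_2 = (3)(4)(-480) / (2(2 - 6)) = -5760/(-8) = 720
  a_0 = (1)(2)(720) / (2(0 - 6)) = 1440/(-12) = -120
Hence H_6(x) = 64 x^6 - 480 x^4 + 720 x^2 - 120.

H_6(x); series = 64 x^6 - 480 x^4 + 720 x^2 - 120


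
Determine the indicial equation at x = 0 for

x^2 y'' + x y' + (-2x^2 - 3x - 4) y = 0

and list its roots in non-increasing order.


Divide by x^2 to reach normal form y'' + P_1(x) y' + P_2(x) y = 0 with P_1(x) = 1/x and P_2(x) = -2 - 3/x - 4/x^2.
x = 0 is a singular point because the y'-coefficient 1/x has a pole at x = 0 and the y-coefficient -2 - 3/x - 4/x^2 has a pole at x = 0.
It is a regular singular point because x P_1(x) = p(x) = 1 and x^2 P_2(x) = q(x) = -2x^2 - 3x - 4 are polynomials, hence analytic at x = 0.
p(0) = 1,  q(0) = -4.
Indicial equation: r(r-1) + p(0) r + q(0) = 0, i.e. r^2 + (p(0) - 1) r + q(0) = 0, i.e. r^2 - 4 = 0.
Discriminant: (0)^2 - 4(-4) = 16, so r = (0 ± 4)/2.
Solving: r_1 = 2, r_2 = -2.

indicial: r^2 - 4 = 0; roots r_1 = 2, r_2 = -2


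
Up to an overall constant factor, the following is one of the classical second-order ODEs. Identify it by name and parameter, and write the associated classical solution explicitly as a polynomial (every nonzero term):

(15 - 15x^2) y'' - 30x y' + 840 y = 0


All three coefficients share the factor 15; dividing through by 15 gives  (1 - x^2) y'' - 2x y' + 56 y = 0.
This matches the Legendre equation (1 - x^2) y'' - 2x y' + n(n+1) y = 0 (note the -2x y' term) with n(n+1) = 56, so n = 7; the polynomial solution is P_7(x).
With y = sum_k a_k x^k, matching x^k gives (k+2)(k+1) a_{k+2} = [k(k+1) - n(n+1)] a_k = (k - 7)(k + 8) a_k. The right side vanishes at k = 7, so the series with the parity of 7 terminates at degree 7.
Standard normalization (P_n(1) = 1): leading coefficient (2n)!/(2^n (n!)^2) = 87178291200/(128*25401600) = 429/16, so a_7 = 429/16. Work downward with a_k = (k+1)(k+2) a_{k+2} / ((k - 7)(k + 8)):
  a_5 = (6)(7)(429/16) / ((5 - 7)(5 + 8)) = (9009/8)/(-26) = -693/16
  a_3 = (4)(5)(-693/16) / ((3 - 7)(3 + 8)) = (-3465/4)/(-44) = 315/16
  a_1 = (2)(3)(315/16) / ((1 - 7)(1 + 8)) = (945/8)/(-54) = -35/16
Hence P_7(x) = 429 x^7/16 - 693 x^5/16 + 315 x^3/16 - 35 x/16.

P_7(x); series = 429 x^7/16 - 693 x^5/16 + 315 x^3/16 - 35 x/16


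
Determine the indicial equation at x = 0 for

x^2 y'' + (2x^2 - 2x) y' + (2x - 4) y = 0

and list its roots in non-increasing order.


Divide by x^2 to reach normal form y'' + P_1(x) y' + P_2(x) y = 0 with P_1(x) = 2 - 2/x and P_2(x) = 2/x - 4/x^2.
x = 0 is a singular point because the y'-coefficient 2 - 2/x has a pole at x = 0 and the y-coefficient 2/x - 4/x^2 has a pole at x = 0.
It is a regular singular point because x P_1(x) = p(x) = 2x - 2 and x^2 P_2(x) = q(x) = 2x - 4 are polynomials, hence analytic at x = 0.
p(0) = -2,  q(0) = -4.
Indicial equation: r(r-1) + p(0) r + q(0) = 0, i.e. r^2 + (p(0) - 1) r + q(0) = 0, i.e. r^2 - 3 r - 4 = 0.
Discriminant: (-3)^2 - 4(-4) = 25, so r = (3 ± 5)/2.
Solving: r_1 = 4, r_2 = -1.

indicial: r^2 - 3 r - 4 = 0; roots r_1 = 4, r_2 = -1


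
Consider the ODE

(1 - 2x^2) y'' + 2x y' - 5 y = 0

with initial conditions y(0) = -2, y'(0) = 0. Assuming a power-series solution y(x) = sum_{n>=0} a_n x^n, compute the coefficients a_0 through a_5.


Ansatz: y(x) = sum_{n>=0} a_n x^n, so y'(x) = sum_{n>=1} n a_n x^(n-1) and y''(x) = sum_{n>=2} n(n-1) a_n x^(n-2).
Substitute into P(x) y'' + Q(x) y' + R(x) y = 0 with P(x) = 1 - 2x^2, Q(x) = 2x, R(x) = -5, and match powers of x.
Initial conditions: a_0 = -2, a_1 = 0.
Setting the coefficient of each power of x to zero and solving order by order (substituting the coefficients already found):
  x^0: 2 a_2 - 5 a_0 = 0  ->  2 a_2 = 5 a_0 = -10  ->  a_2 = -5
  x^1: 6 a_3 - 3 a_1 = 0  ->  6 a_3 = 3 a_1 = 0  ->  a_3 = 0
  x^2: 12 a_4 - 5 a_2 = 0  ->  12 a_4 = 5 a_2 = -25  ->  a_4 = -25/12
  x^3: 20 a_5 - 11 a_3 = 0  ->  20 a_5 = 11 a_3 = 0  ->  a_5 = 0
Truncated series: y(x) = -2 - 5 x^2 - (25/12) x^4 + O(x^6).

a_0 = -2; a_1 = 0; a_2 = -5; a_3 = 0; a_4 = -25/12; a_5 = 0


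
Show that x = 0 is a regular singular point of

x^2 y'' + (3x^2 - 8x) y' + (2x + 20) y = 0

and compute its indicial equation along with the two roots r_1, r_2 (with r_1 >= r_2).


Divide by x^2 to reach normal form y'' + P_1(x) y' + P_2(x) y = 0 with P_1(x) = 3 - 8/x and P_2(x) = 2/x + 20/x^2.
x = 0 is a singular point because the y'-coefficient 3 - 8/x has a pole at x = 0 and the y-coefficient 2/x + 20/x^2 has a pole at x = 0.
It is a regular singular point because x P_1(x) = p(x) = 3x - 8 and x^2 P_2(x) = q(x) = 2x + 20 are polynomials, hence analytic at x = 0.
p(0) = -8,  q(0) = 20.
Indicial equation: r(r-1) + p(0) r + q(0) = 0, i.e. r^2 + (p(0) - 1) r + q(0) = 0, i.e. r^2 - 9 r + 20 = 0.
Discriminant: (-9)^2 - 4(20) = 1, so r = (9 ± 1)/2.
Solving: r_1 = 5, r_2 = 4.

indicial: r^2 - 9 r + 20 = 0; roots r_1 = 5, r_2 = 4


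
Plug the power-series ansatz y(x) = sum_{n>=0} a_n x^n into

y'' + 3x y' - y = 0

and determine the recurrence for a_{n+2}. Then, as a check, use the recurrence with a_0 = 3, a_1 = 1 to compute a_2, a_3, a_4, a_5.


Substitute y = sum_n a_n x^n.
y''(x) has coefficient (n+2)(n+1) a_{n+2} at x^n;
3 x y'(x) has coefficient 3 n a_n at x^n (shift);
-y(x) has coefficient -1 a_n at x^n.
Matching x^n: (n+2)(n+1) a_{n+2} + (3n - 1) a_n = 0.
Thus a_{n+2} = (-3n + 1) / ((n+1)(n+2)) * a_n.

Check with a_0 = 3, a_1 = 1 (apply the recurrence for n = 0, 1, 2, 3): a_0 = 3, a_1 = 1, a_2 = 3/2, a_3 = -1/3, a_4 = -5/8, a_5 = 2/15.

a_(n+2) = (-3n + 1) / ((n+1)(n+2)) * a_n; check: a_0 = 3, a_1 = 1, a_2 = 3/2, a_3 = -1/3, a_4 = -5/8, a_5 = 2/15


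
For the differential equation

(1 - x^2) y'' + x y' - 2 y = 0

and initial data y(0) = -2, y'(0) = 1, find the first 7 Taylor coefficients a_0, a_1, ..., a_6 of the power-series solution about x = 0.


Ansatz: y(x) = sum_{n>=0} a_n x^n, so y'(x) = sum_{n>=1} n a_n x^(n-1) and y''(x) = sum_{n>=2} n(n-1) a_n x^(n-2).
Substitute into P(x) y'' + Q(x) y' + R(x) y = 0 with P(x) = 1 - x^2, Q(x) = x, R(x) = -2, and match powers of x.
Initial conditions: a_0 = -2, a_1 = 1.
Setting the coefficient of each power of x to zero and solving order by order (substituting the coefficients already found):
  x^0: 2 a_2 - 2 a_0 = 0  ->  2 a_2 = 2 a_0 = -4  ->  a_2 = -2
  x^1: 6 a_3 - a_1 = 0  ->  6 a_3 = a_1 = 1  ->  a_3 = 1/6
  x^2: 12 a_4 - 2 a_2 = 0  ->  12 a_4 = 2 a_2 = -4  ->  a_4 = -1/3
  x^3: 20 a_5 - 5 a_3 = 0  ->  20 a_5 = 5 a_3 = 5/6  ->  a_5 = 1/24
  x^4: 30 a_6 - 10 a_4 = 0  ->  30 a_6 = 10 a_4 = -10/3  ->  a_6 = -1/9
Truncated series: y(x) = -2 + x - 2 x^2 + (1/6) x^3 - (1/3) x^4 + (1/24) x^5 - (1/9) x^6 + O(x^7).

a_0 = -2; a_1 = 1; a_2 = -2; a_3 = 1/6; a_4 = -1/3; a_5 = 1/24; a_6 = -1/9


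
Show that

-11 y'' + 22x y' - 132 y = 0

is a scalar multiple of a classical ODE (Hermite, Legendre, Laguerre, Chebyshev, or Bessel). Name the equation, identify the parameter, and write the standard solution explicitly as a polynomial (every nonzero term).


All three coefficients share the factor -11; dividing through by -11 gives  y'' - 2x y' + 12 y = 0.
This matches the Hermite equation y'' - 2x y' + 2n y = 0 with 2n = 12, so n = 6; the polynomial solution is H_6(x).
With y = sum_k a_k x^k, matching x^k gives (k+2)(k+1) a_{k+2} = 2(k - n) a_k = 2(k - 6) a_k. The right side vanishes at k = 6, so the series with the parity of 6 terminates at degree 6.
Standard normalization: leading coefficient of H_n is 2^n, so a_6 = 2^6 = 64. Work downward with a_k = (k+1)(k+2) a_{k+2} / (2(k - n)):
  a_4 = (5)(6)(64) / (2(4 - 6)) = 1920/(-4) = -480
  a_2 = (3)(4)(-480) / (2(2 - 6)) = -5760/(-8) = 720
  a_0 = (1)(2)(720) / (2(0 - 6)) = 1440/(-12) = -120
Hence H_6(x) = 64 x^6 - 480 x^4 + 720 x^2 - 120.

H_6(x); series = 64 x^6 - 480 x^4 + 720 x^2 - 120


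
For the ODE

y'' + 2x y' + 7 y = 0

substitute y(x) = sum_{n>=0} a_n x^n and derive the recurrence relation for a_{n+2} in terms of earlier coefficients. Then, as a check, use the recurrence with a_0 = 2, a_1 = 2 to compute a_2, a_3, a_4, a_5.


Substitute y = sum_n a_n x^n.
y''(x) has coefficient (n+2)(n+1) a_{n+2} at x^n;
2 x y'(x) has coefficient 2 n a_n at x^n (shift);
7 y(x) has coefficient 7 a_n at x^n.
Matching x^n: (n+2)(n+1) a_{n+2} + (2n + 7) a_n = 0.
Thus a_{n+2} = (-2n - 7) / ((n+1)(n+2)) * a_n.

Check with a_0 = 2, a_1 = 2 (apply the recurrence for n = 0, 1, 2, 3): a_0 = 2, a_1 = 2, a_2 = -7, a_3 = -3, a_4 = 77/12, a_5 = 39/20.

a_(n+2) = (-2n - 7) / ((n+1)(n+2)) * a_n; check: a_0 = 2, a_1 = 2, a_2 = -7, a_3 = -3, a_4 = 77/12, a_5 = 39/20


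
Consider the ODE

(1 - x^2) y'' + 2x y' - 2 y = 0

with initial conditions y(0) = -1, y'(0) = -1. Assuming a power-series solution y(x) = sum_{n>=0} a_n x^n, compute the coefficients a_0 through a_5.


Ansatz: y(x) = sum_{n>=0} a_n x^n, so y'(x) = sum_{n>=1} n a_n x^(n-1) and y''(x) = sum_{n>=2} n(n-1) a_n x^(n-2).
Substitute into P(x) y'' + Q(x) y' + R(x) y = 0 with P(x) = 1 - x^2, Q(x) = 2x, R(x) = -2, and match powers of x.
Initial conditions: a_0 = -1, a_1 = -1.
Setting the coefficient of each power of x to zero and solving order by order (substituting the coefficients already found):
  x^0: 2 a_2 - 2 a_0 = 0  ->  2 a_2 = 2 a_0 = -2  ->  a_2 = -1
  x^1: 6 a_3 = 0  ->  a_3 = 0
  x^2: 12 a_4 = 0  ->  a_4 = 0
  x^3: 20 a_5 - 2 a_3 = 0  ->  20 a_5 = 2 a_3 = 0  ->  a_5 = 0
Truncated series: y(x) = -1 - x - x^2 + O(x^6).

a_0 = -1; a_1 = -1; a_2 = -1; a_3 = 0; a_4 = 0; a_5 = 0


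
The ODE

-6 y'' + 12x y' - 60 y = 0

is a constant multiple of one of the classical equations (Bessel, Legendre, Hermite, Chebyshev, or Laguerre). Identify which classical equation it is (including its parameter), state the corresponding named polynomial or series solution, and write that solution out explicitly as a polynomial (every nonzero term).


All three coefficients share the factor -6; dividing through by -6 gives  y'' - 2x y' + 10 y = 0.
This matches the Hermite equation y'' - 2x y' + 2n y = 0 with 2n = 10, so n = 5; the polynomial solution is H_5(x).
With y = sum_k a_k x^k, matching x^k gives (k+2)(k+1) a_{k+2} = 2(k - n) a_k = 2(k - 5) a_k. The right side vanishes at k = 5, so the series with the parity of 5 terminates at degree 5.
Standard normalization: leading coefficient of H_n is 2^n, so a_5 = 2^5 = 32. Work downward with a_k = (k+1)(k+2) a_{k+2} / (2(k - n)):
  a_3 = (4)(5)(32) / (2(3 - 5)) = 640/(-4) = -160
  a_1 = (2)(3)(-160) / (2(1 - 5)) = -960/(-8) = 120
Hence H_5(x) = 32 x^5 - 160 x^3 + 120 x.

H_5(x); series = 32 x^5 - 160 x^3 + 120 x


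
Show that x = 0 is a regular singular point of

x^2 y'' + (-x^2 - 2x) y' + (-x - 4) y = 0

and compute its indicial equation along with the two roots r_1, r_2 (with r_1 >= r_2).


Divide by x^2 to reach normal form y'' + P_1(x) y' + P_2(x) y = 0 with P_1(x) = -1 - 2/x and P_2(x) = -1/x - 4/x^2.
x = 0 is a singular point because the y'-coefficient -1 - 2/x has a pole at x = 0 and the y-coefficient -1/x - 4/x^2 has a pole at x = 0.
It is a regular singular point because x P_1(x) = p(x) = -x - 2 and x^2 P_2(x) = q(x) = -x - 4 are polynomials, hence analytic at x = 0.
p(0) = -2,  q(0) = -4.
Indicial equation: r(r-1) + p(0) r + q(0) = 0, i.e. r^2 + (p(0) - 1) r + q(0) = 0, i.e. r^2 - 3 r - 4 = 0.
Discriminant: (-3)^2 - 4(-4) = 25, so r = (3 ± 5)/2.
Solving: r_1 = 4, r_2 = -1.

indicial: r^2 - 3 r - 4 = 0; roots r_1 = 4, r_2 = -1


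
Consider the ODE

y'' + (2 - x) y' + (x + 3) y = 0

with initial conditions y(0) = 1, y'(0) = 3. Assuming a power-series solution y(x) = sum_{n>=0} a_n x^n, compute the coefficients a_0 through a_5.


Ansatz: y(x) = sum_{n>=0} a_n x^n, so y'(x) = sum_{n>=1} n a_n x^(n-1) and y''(x) = sum_{n>=2} n(n-1) a_n x^(n-2).
Substitute into P(x) y'' + Q(x) y' + R(x) y = 0 with P(x) = 1, Q(x) = 2 - x, R(x) = x + 3, and match powers of x.
Initial conditions: a_0 = 1, a_1 = 3.
Setting the coefficient of each power of x to zero and solving order by order (substituting the coefficients already found):
  x^0: 2 a_2 + 2 a_1 + 3 a_0 = 0  ->  2 a_2 = -2 a_1 - 3 a_0 = -9  ->  a_2 = -9/2
  x^1: 6 a_3 + 4 a_2 + 2 a_1 + a_0 = 0  ->  6 a_3 = -4 a_2 - 2 a_1 - a_0 = 11  ->  a_3 = 11/6
  x^2: 12 a_4 + 6 a_3 + a_2 + a_1 = 0  ->  12 a_4 = -6 a_3 - a_2 - a_1 = -19/2  ->  a_4 = -19/24
  x^3: 20 a_5 + 8 a_4 + a_2 = 0  ->  20 a_5 = -8 a_4 - a_2 = 65/6  ->  a_5 = 13/24
Truncated series: y(x) = 1 + 3 x - (9/2) x^2 + (11/6) x^3 - (19/24) x^4 + (13/24) x^5 + O(x^6).

a_0 = 1; a_1 = 3; a_2 = -9/2; a_3 = 11/6; a_4 = -19/24; a_5 = 13/24
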